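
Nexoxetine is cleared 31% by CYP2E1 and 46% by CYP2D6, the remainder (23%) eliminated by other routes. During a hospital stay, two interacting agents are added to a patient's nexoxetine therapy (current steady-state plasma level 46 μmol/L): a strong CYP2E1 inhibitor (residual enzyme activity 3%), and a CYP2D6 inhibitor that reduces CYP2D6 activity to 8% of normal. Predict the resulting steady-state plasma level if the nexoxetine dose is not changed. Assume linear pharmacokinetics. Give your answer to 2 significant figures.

1.7 × 10² μmol/L

The CYP2E1 pathway (31% of clearance) falls to 0.03× activity: 0.31 × 0.03 = 0.0093.
The CYP2D6 pathway (46% of clearance) is reduced to 0.08× activity: 0.46 × 0.08 = 0.0368.
Non-CYP routes (23%) are unchanged.
CL_new/CL_old = 0.0093 + 0.0368 + 0.23 = 0.2761.
New steady-state plasma level = 46 / 0.2761 = 1.7 × 10² μmol/L (concentration scales inversely with clearance).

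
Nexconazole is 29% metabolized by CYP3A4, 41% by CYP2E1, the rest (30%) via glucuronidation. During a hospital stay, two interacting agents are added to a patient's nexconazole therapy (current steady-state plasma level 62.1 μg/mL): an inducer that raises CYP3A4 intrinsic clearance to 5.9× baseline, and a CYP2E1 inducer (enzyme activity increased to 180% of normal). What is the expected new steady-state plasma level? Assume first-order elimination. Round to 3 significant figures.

The CYP3A4 pathway (29% of clearance) rises to 5.9× activity: 0.29 × 5.9 = 1.711.
The CYP2E1 pathway (41% of clearance) increases to 1.8× activity: 0.41 × 1.8 = 0.738.
The remaining 30% of clearance is unaffected.
New clearance relative to baseline: 1.711 + 0.738 + 0.3 = 2.749.
New steady-state plasma level = 62.1 / 2.749 = 22.6 μg/mL (concentration scales inversely with clearance).

22.6 μg/mL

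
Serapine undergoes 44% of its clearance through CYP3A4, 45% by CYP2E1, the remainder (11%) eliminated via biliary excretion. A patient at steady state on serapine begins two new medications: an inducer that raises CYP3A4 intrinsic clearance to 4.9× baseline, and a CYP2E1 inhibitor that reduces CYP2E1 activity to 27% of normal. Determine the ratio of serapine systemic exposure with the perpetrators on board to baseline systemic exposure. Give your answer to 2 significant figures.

0.42

CYP3A4: 0.44 × 4.9 = 2.156
CYP2E1: 0.45 × 0.27 = 0.1215
Other: 0.11 (unchanged)
New clearance relative to baseline: 2.156 + 0.1215 + 0.11 = 2.3875.
Systemic exposure ∝ 1/CL: fold-change = 1 / 2.3875 = 0.42.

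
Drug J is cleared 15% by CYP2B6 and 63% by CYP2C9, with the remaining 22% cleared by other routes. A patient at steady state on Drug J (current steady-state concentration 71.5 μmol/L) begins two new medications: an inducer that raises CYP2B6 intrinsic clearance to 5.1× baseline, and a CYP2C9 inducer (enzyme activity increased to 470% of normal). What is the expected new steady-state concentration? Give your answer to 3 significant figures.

CYP2B6: 0.15 × 5.1 = 0.765
CYP2C9: 0.63 × 4.7 = 2.961
Other: 0.22 (unchanged)
CL_new/CL_old = 0.765 + 2.961 + 0.22 = 3.946.
New steady-state concentration = 71.5 / 3.946 = 18.1 μmol/L (concentration scales inversely with clearance).

18.1 μmol/L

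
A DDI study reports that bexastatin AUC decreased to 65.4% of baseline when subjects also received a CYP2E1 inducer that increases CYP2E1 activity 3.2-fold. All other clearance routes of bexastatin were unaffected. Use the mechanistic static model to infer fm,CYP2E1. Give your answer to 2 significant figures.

Let fm be the CYP2E1 fraction. New clearance relative to baseline = fm × 3.2 + (1 − fm).
AUC ratio = 1 / (new CL fraction), so new CL fraction = 1 / 0.654 = 1.529.
fm × 3.2 + 1 − fm = 1.529  ⇒  fm × (3.2 − 1) = 0.5291  ⇒  fm = 0.24.

0.24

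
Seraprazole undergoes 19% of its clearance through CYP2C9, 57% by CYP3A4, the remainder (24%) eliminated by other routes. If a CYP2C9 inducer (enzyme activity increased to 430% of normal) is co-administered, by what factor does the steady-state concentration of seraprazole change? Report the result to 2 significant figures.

The CYP2C9 pathway (19% of clearance) rises to 4.3× activity: 0.19 × 4.3 = 0.817.
CYP3A4 (57%) and the residual 24% are unaffected.
New clearance relative to baseline: 0.817 + 0.57 + 0.24 = 1.627.
Since steady-state concentration ∝ 1/CL, the ratio is 1 / 1.627 = 0.61.

0.61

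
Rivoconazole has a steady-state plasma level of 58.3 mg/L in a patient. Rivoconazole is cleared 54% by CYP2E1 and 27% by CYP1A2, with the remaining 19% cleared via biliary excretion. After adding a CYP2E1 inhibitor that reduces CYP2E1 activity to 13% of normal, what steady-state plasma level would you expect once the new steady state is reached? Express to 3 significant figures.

The CYP2E1 pathway (54% of clearance) is reduced to 0.13× activity: 0.54 × 0.13 = 0.0702.
CYP1A2 (27%) and the residual 19% are unaffected.
New clearance relative to baseline: 0.0702 + 0.27 + 0.19 = 0.5302.
New steady-state plasma level = baseline ÷ relative clearance = 58.3 / 0.5302 = 110 mg/L.

110 mg/L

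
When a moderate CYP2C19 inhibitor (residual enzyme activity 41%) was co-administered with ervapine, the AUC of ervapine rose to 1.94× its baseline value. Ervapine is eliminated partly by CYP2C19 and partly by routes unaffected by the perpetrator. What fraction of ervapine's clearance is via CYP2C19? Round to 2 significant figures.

0.82

Write x for the fraction cleared via CYP2C19. The observed AUC change means clearance fell to 1/1.94 = 0.5155 of baseline.
Setting x·0.41 + (1 − x) = 0.5155 and solving: x = (0.5155 − 1)/(0.41 − 1) = 0.82.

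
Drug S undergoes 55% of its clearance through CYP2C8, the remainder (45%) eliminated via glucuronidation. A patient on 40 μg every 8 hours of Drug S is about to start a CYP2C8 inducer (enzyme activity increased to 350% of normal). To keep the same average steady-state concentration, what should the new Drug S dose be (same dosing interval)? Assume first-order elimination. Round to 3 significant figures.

95.0 μg

The CYP2C8 pathway (55% of clearance) rises to 3.5× activity: 0.55 × 3.5 = 1.925.
Non-CYP routes (45%) are unchanged.
CL_new/CL_old = 1.925 + 0.45 = 2.375.
To maintain the same steady-state level, dose must scale with clearance: new dose = 40 × 2.375 = 95.0 μg.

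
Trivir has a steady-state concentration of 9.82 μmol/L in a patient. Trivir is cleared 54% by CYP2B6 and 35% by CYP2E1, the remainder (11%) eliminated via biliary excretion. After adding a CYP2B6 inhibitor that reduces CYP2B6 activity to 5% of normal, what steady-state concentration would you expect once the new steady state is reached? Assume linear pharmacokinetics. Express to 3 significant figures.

20.2 μmol/L

The CYP2B6 pathway (54% of clearance) falls to 0.05× activity: 0.54 × 0.05 = 0.027.
CYP2E1 (35%) and the residual 11% are unaffected.
New clearance relative to baseline: 0.027 + 0.35 + 0.11 = 0.487.
New steady-state concentration = baseline ÷ relative clearance = 9.82 / 0.487 = 20.2 μmol/L.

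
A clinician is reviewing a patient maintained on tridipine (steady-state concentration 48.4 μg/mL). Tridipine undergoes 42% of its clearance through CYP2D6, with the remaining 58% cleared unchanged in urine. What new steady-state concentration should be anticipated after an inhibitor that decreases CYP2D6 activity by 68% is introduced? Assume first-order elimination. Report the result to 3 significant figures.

The CYP2D6 pathway (42% of clearance) is reduced to 0.32× activity: 0.42 × 0.32 = 0.1344.
Non-CYP routes (58%) are unchanged.
Relative clearance = 0.1344 + 0.58 = 0.7144.
New steady-state concentration = baseline ÷ relative clearance = 48.4 / 0.7144 = 67.7 μg/mL.

67.7 μg/mL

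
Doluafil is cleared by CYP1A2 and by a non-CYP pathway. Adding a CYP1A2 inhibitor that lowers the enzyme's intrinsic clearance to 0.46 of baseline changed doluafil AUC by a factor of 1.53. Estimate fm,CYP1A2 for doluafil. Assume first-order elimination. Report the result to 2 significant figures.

0.64

Write x for the fraction cleared via CYP1A2. The observed AUC change means clearance fell to 1/1.53 = 0.6536 of baseline.
Setting x·0.46 + (1 − x) = 0.6536 and solving: x = (0.6536 − 1)/(0.46 − 1) = 0.64.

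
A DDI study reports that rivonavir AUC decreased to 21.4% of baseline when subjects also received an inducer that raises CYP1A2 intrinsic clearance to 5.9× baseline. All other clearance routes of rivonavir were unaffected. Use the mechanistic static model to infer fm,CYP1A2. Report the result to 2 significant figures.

Write x for the fraction cleared via CYP1A2. The observed AUC change means clearance rose to 1/0.214 = 4.673 of baseline.
Setting x·5.9 + (1 − x) = 4.673 and solving: x = (4.673 − 1)/(5.9 − 1) = 0.75.

0.75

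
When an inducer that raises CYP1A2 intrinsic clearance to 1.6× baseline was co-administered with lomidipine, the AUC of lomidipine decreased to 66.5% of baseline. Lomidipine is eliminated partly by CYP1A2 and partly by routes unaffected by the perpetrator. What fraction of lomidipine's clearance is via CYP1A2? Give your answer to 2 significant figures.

0.84

Let fm be the CYP1A2 fraction. New clearance relative to baseline = fm × 1.6 + (1 − fm).
AUC ratio = 1 / (new CL fraction), so new CL fraction = 1 / 0.665 = 1.504.
fm × 1.6 + 1 − fm = 1.504  ⇒  fm × (1.6 − 1) = 0.5038  ⇒  fm = 0.84.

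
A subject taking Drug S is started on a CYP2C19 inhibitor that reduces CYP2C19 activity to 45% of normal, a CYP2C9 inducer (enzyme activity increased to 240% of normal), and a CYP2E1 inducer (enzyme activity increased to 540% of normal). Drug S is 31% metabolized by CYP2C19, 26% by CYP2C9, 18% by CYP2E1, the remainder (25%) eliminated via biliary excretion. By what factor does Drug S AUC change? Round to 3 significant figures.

0.504

The CYP2C19 pathway (31% of clearance) falls to 0.45× activity: 0.31 × 0.45 = 0.1395.
The CYP2C9 pathway (26% of clearance) rises to 2.4× activity: 0.26 × 2.4 = 0.624.
The CYP2E1 pathway (18% of clearance) increases to 5.4× activity: 0.18 × 5.4 = 0.972.
Non-CYP routes (25%) are unchanged.
New clearance relative to baseline: 0.1395 + 0.624 + 0.972 + 0.25 = 1.9855.
Because AUC varies inversely with clearance, the combined effect is 1 / 1.9855 = 0.504.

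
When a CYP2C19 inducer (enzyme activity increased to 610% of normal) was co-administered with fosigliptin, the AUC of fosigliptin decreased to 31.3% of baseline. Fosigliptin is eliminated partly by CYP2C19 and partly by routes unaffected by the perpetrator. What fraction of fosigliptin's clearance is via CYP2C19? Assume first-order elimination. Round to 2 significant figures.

CL'/CL = 1 / 0.313 = 3.195
6.1·fm + (1 − fm) = 3.195
fm = (3.195 − 1) / (6.1 − 1) = 0.43

0.43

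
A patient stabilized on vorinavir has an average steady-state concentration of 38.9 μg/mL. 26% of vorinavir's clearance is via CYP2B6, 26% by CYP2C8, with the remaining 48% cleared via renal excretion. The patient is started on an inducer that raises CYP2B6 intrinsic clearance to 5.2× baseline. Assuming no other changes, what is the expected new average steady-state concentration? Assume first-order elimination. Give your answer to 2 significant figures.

The CYP2B6 pathway (26% of clearance) is boosted to 5.2× activity: 0.26 × 5.2 = 1.352.
CYP2C8 (26%) and the residual 48% are unaffected.
New clearance relative to baseline: 1.352 + 0.26 + 0.48 = 2.092.
New average steady-state concentration = baseline ÷ relative clearance = 38.9 / 2.092 = 19 μg/mL.

19 μg/mL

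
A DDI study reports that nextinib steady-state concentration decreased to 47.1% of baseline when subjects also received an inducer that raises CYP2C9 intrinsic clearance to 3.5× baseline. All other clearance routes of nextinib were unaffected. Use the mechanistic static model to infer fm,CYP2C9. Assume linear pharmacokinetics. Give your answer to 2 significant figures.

CL'/CL = 1 / 0.471 = 2.123
3.5·fm + (1 − fm) = 2.123
fm = (2.123 − 1) / (3.5 − 1) = 0.45

0.45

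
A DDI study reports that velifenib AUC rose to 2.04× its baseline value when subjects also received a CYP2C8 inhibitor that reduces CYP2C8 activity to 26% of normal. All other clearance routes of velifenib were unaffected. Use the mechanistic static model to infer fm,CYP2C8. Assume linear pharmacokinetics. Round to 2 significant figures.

Let x = fm,CYP2C8. Because AUC ∝ 1/CL, relative clearance fell to 1/2.04 = 0.4902.
Setting x·0.26 + (1 − x) = 0.4902 and solving: x = (0.4902 − 1)/(0.26 − 1) = 0.69.

0.69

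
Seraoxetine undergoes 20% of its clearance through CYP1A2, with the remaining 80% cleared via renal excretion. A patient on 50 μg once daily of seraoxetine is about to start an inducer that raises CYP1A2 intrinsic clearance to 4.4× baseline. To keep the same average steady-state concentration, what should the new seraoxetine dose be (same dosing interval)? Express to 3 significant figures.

The CYP1A2 pathway (20% of clearance) increases to 4.4× activity: 0.2 × 4.4 = 0.88.
The remaining 80% of clearance is unaffected.
Relative clearance = 0.88 + 0.8 = 1.68.
To maintain the same steady-state level, dose must scale with clearance: new dose = 50 × 1.68 = 84.0 μg.

84.0 μg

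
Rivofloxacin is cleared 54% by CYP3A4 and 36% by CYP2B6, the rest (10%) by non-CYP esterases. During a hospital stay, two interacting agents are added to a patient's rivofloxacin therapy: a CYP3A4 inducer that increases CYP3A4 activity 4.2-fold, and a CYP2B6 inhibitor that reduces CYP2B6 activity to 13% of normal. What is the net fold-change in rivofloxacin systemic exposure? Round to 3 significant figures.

The CYP3A4 pathway (54% of clearance) is boosted to 4.2× activity: 0.54 × 4.2 = 2.268.
The CYP2B6 pathway (36% of clearance) is reduced to 0.13× activity: 0.36 × 0.13 = 0.0468.
The remaining 10% of clearance is unaffected.
CL_new/CL_old = 2.268 + 0.0468 + 0.1 = 2.4148.
Net systemic exposure ratio = 1 / 2.4148 = 0.414.

0.414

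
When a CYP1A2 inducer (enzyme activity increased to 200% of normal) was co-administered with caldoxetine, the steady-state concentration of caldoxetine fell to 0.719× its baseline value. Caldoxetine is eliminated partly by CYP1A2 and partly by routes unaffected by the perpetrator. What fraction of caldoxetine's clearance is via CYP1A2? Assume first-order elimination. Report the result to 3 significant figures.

Let x = fm,CYP1A2. Because steady-state concentration ∝ 1/CL, relative clearance rose to 1/0.719 = 1.391.
Setting x·2 + (1 − x) = 1.391 and solving: x = (1.391 − 1)/(2 − 1) = 0.391.

0.391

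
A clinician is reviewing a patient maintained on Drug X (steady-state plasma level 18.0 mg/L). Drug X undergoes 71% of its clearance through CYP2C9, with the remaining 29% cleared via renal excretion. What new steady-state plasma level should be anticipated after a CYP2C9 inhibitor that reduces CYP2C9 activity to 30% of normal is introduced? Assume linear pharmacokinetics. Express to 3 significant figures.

35.8 mg/L

The CYP2C9 pathway (71% of clearance) drops to 0.3× activity: 0.71 × 0.3 = 0.213.
Non-CYP routes (29%) are unchanged.
Relative clearance = 0.213 + 0.29 = 0.503.
New steady-state plasma level = baseline ÷ relative clearance = 18.0 / 0.503 = 35.8 mg/L.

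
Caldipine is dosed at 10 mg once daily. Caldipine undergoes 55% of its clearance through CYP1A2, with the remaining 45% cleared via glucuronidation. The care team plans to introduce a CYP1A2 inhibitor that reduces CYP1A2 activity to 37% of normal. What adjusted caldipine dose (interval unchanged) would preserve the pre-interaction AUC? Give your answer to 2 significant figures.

6.5 mg

The CYP1A2 pathway (55% of clearance) is reduced to 0.37× activity: 0.55 × 0.37 = 0.2035.
Non-CYP routes (45%) are unchanged.
New clearance relative to baseline: 0.2035 + 0.45 = 0.6535.
To maintain the same steady-state level, dose must scale with clearance: new dose = 10 × 0.6535 = 6.5 mg.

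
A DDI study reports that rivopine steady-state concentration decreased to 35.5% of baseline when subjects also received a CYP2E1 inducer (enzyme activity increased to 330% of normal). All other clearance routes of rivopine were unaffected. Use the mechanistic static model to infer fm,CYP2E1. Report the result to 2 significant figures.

0.79

CL'/CL = 1 / 0.355 = 2.817
3.3·fm + (1 − fm) = 2.817
fm = (2.817 − 1) / (3.3 − 1) = 0.79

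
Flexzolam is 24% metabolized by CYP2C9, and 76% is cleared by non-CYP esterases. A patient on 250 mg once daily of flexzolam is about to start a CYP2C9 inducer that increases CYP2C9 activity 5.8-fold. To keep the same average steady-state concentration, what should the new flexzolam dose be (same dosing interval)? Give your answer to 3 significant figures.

The CYP2C9 pathway (24% of clearance) rises to 5.8× activity: 0.24 × 5.8 = 1.392.
Non-CYP routes (76%) are unchanged.
CL_new/CL_old = 1.392 + 0.76 = 2.152.
Exposure is unchanged when dose changes in proportion to clearance. New dose = 250 mg × 2.152 = 538 mg.

538 mg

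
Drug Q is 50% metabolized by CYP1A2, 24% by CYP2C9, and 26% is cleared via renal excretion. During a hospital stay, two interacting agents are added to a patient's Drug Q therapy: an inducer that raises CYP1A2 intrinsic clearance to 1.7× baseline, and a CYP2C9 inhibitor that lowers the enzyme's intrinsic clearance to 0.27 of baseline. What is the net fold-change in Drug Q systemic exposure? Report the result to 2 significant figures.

CYP1A2: 0.5 × 1.7 = 0.85
CYP2C9: 0.24 × 0.27 = 0.0648
Other: 0.26 (unchanged)
CL_new/CL_old = 0.85 + 0.0648 + 0.26 = 1.1748.
Net systemic exposure ratio = 1 / 1.1748 = 0.85.

0.85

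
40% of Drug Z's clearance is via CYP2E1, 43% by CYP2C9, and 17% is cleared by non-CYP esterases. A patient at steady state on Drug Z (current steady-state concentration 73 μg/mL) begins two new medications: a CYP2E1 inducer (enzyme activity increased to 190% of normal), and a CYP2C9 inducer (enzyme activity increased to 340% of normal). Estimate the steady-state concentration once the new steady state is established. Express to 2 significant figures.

The CYP2E1 pathway (40% of clearance) is boosted to 1.9× activity: 0.4 × 1.9 = 0.76.
The CYP2C9 pathway (43% of clearance) is boosted to 3.4× activity: 0.43 × 3.4 = 1.462.
The remaining 17% of clearance is unaffected.
CL_new/CL_old = 0.76 + 1.462 + 0.17 = 2.392.
New steady-state concentration = 73 / 2.392 = 31 μg/mL (concentration scales inversely with clearance).

31 μg/mL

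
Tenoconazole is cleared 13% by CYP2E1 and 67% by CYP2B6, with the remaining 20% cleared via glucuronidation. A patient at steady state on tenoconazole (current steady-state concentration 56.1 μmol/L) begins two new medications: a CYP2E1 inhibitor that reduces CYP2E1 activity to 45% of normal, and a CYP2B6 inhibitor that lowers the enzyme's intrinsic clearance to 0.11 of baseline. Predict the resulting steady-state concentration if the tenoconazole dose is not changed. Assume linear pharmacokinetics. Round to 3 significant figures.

The CYP2E1 pathway (13% of clearance) falls to 0.45× activity: 0.13 × 0.45 = 0.0585.
The CYP2B6 pathway (67% of clearance) falls to 0.11× activity: 0.67 × 0.11 = 0.0737.
Non-CYP routes (20%) are unchanged.
CL_new/CL_old = 0.0585 + 0.0737 + 0.2 = 0.3322.
Dividing the baseline by the relative clearance: 56.1 / 0.3322 = 169 μmol/L.

169 μmol/L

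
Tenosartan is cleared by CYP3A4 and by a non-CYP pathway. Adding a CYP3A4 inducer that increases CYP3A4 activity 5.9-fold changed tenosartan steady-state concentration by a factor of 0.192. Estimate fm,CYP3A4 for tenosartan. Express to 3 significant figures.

0.859

Let fm be the CYP3A4 fraction. New clearance relative to baseline = fm × 5.9 + (1 − fm).
Steady-state concentration ratio = 1 / (new CL fraction), so new CL fraction = 1 / 0.192 = 5.208.
fm × 5.9 + 1 − fm = 5.208  ⇒  fm × (5.9 − 1) = 4.208  ⇒  fm = 0.859.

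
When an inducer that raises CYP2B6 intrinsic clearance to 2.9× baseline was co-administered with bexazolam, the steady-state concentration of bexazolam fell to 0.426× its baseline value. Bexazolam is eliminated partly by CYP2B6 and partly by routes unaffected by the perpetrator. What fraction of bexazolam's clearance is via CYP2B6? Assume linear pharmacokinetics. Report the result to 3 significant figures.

Write x for the fraction cleared via CYP2B6. The observed steady-state concentration change means clearance rose to 1/0.426 = 2.347 of baseline.
Setting x·2.9 + (1 − x) = 2.347 and solving: x = (2.347 − 1)/(2.9 − 1) = 0.709.

0.709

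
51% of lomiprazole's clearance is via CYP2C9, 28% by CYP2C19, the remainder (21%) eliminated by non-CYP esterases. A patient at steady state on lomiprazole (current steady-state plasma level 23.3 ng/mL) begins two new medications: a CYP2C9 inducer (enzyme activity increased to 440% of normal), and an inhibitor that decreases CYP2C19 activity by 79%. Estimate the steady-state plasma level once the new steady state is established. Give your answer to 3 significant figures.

9.27 ng/mL

The CYP2C9 pathway (51% of clearance) increases to 4.4× activity: 0.51 × 4.4 = 2.244.
The CYP2C19 pathway (28% of clearance) falls to 0.21× activity: 0.28 × 0.21 = 0.0588.
Non-CYP routes (21%) are unchanged.
Relative clearance = 2.244 + 0.0588 + 0.21 = 2.5128.
New steady-state plasma level = 23.3 / 2.5128 = 9.27 ng/mL (concentration scales inversely with clearance).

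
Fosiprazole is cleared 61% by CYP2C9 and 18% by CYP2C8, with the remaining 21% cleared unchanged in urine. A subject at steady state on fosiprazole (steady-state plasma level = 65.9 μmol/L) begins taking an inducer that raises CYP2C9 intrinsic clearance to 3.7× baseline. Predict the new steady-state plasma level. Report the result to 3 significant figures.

24.9 μmol/L

The CYP2C9 pathway (61% of clearance) increases to 3.7× activity: 0.61 × 3.7 = 2.257.
CYP2C8 (18%) and the residual 21% are unaffected.
Relative clearance = 2.257 + 0.18 + 0.21 = 2.647.
Steady-state plasma level ∝ 1/CL, so new value = 65.9 / 2.647 = 24.9 μmol/L.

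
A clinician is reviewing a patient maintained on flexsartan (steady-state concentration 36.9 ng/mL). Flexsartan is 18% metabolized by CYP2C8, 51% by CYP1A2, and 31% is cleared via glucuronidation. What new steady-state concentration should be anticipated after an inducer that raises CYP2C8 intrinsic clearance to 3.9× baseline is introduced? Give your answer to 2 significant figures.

24 ng/mL

CYP2C8: 0.18 × 3.9 = 0.702
CYP1A2: 0.51 (unchanged)
Other: 0.31 (unchanged)
New clearance relative to baseline: 0.702 + 0.51 + 0.31 = 1.522.
With dosing unchanged, steady-state concentration scales as 1/CL: 36.9 / 1.522 = 24 ng/mL.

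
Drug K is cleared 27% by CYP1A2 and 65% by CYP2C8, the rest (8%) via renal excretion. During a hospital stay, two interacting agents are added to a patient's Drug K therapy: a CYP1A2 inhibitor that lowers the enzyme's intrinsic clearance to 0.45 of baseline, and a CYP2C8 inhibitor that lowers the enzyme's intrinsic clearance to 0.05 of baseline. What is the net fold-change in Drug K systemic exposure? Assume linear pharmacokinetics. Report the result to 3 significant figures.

4.27

The CYP1A2 pathway (27% of clearance) is reduced to 0.45× activity: 0.27 × 0.45 = 0.1215.
The CYP2C8 pathway (65% of clearance) falls to 0.05× activity: 0.65 × 0.05 = 0.0325.
The remaining 8% of clearance is unaffected.
Relative clearance = 0.1215 + 0.0325 + 0.08 = 0.234.
Systemic exposure ∝ 1/CL: fold-change = 1 / 0.234 = 4.27.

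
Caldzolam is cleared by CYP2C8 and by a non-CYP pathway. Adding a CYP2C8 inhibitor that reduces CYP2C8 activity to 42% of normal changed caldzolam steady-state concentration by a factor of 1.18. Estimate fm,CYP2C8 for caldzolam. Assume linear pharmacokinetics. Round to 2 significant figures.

0.26

Write x for the fraction cleared via CYP2C8. The observed steady-state concentration change means clearance fell to 1/1.18 = 0.8475 of baseline.
Only the CYP2C8 route changed, so 0.8475 = x·0.42 + (1 − x), giving x = 0.26.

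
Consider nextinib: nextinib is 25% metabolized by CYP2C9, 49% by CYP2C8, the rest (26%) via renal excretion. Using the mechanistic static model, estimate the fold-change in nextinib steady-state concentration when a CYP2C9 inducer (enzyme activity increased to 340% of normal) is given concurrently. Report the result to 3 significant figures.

0.625

CYP2C9: 0.25 × 3.4 = 0.85
CYP2C8: 0.49 (unchanged)
Other: 0.26 (unchanged)
Relative clearance = 0.85 + 0.49 + 0.26 = 1.6.
Steady-state concentration ratio = CL_old/CL_new = 1 / 1.6 = 0.625.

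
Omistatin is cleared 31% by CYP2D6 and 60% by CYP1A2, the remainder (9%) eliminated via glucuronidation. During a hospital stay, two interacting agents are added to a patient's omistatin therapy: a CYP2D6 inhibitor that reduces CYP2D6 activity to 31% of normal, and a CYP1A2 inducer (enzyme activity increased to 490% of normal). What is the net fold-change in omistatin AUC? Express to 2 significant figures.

0.32

The CYP2D6 pathway (31% of clearance) is reduced to 0.31× activity: 0.31 × 0.31 = 0.0961.
The CYP1A2 pathway (60% of clearance) increases to 4.9× activity: 0.6 × 4.9 = 2.94.
The remaining 9% of clearance is unaffected.
Relative clearance = 0.0961 + 2.94 + 0.09 = 3.1261.
Because AUC varies inversely with clearance, the combined effect is 1 / 3.1261 = 0.32.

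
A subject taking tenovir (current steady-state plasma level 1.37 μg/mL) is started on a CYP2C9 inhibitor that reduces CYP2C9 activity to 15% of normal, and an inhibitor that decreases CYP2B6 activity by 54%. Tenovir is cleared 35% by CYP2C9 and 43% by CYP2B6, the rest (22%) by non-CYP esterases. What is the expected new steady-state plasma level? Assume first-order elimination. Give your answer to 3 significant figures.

2.91 μg/mL

CYP2C9: 0.35 × 0.15 = 0.0525
CYP2B6: 0.43 × 0.46 = 0.1978
Other: 0.22 (unchanged)
Relative clearance = 0.0525 + 0.1978 + 0.22 = 0.4703.
New steady-state plasma level = 1.37 / 0.4703 = 2.91 μg/mL (concentration scales inversely with clearance).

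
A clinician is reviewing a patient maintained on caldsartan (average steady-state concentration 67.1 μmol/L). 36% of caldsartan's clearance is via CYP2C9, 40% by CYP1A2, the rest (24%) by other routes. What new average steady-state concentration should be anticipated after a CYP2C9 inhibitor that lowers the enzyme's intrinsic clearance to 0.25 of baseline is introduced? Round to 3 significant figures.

CYP2C9: 0.36 × 0.25 = 0.09
CYP1A2: 0.4 (unchanged)
Other: 0.24 (unchanged)
Relative clearance = 0.09 + 0.4 + 0.24 = 0.73.
With dosing unchanged, average steady-state concentration scales as 1/CL: 67.1 / 0.73 = 91.9 μmol/L.

91.9 μmol/L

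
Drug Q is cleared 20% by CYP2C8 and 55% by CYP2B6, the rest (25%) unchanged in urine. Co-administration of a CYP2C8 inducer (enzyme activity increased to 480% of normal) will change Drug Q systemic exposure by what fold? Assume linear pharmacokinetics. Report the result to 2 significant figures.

The CYP2C8 pathway (20% of clearance) rises to 4.8× activity: 0.2 × 4.8 = 0.96.
CYP2B6 (55%) and the residual 25% are unaffected.
New clearance relative to baseline: 0.96 + 0.55 + 0.25 = 1.76.
Systemic exposure is inversely proportional to clearance, so the fold-change is 1 / 1.76 = 0.57.

0.57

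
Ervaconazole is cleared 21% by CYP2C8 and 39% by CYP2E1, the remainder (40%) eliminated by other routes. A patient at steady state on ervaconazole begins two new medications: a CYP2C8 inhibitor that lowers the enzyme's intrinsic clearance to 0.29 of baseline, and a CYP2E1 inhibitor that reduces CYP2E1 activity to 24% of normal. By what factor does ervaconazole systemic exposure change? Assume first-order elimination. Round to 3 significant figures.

The CYP2C8 pathway (21% of clearance) drops to 0.29× activity: 0.21 × 0.29 = 0.0609.
The CYP2E1 pathway (39% of clearance) is reduced to 0.24× activity: 0.39 × 0.24 = 0.0936.
Non-CYP routes (40%) are unchanged.
CL_new/CL_old = 0.0609 + 0.0936 + 0.4 = 0.5545.
Because systemic exposure varies inversely with clearance, the combined effect is 1 / 0.5545 = 1.80.

1.80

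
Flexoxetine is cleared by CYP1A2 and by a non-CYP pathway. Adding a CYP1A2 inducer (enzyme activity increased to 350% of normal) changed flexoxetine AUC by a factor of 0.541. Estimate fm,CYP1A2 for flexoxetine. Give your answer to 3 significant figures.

0.339

Let x = fm,CYP1A2. Because AUC ∝ 1/CL, relative clearance rose to 1/0.541 = 1.848.
Only the CYP1A2 route changed, so 1.848 = x·3.5 + (1 − x), giving x = 0.339.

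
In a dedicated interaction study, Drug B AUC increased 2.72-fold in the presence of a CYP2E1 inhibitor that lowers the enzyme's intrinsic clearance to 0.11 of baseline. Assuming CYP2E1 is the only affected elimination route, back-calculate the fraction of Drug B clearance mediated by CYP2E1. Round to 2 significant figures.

CL'/CL = 1 / 2.72 = 0.3676
0.11·fm + (1 − fm) = 0.3676
fm = (0.3676 − 1) / (0.11 − 1) = 0.71

0.71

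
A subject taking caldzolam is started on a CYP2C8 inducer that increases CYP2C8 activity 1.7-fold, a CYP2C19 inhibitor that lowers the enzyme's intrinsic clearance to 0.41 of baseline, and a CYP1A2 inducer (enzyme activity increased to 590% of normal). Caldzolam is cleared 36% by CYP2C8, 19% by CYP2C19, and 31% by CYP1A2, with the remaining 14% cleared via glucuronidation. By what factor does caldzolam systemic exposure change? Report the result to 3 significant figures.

0.376

The CYP2C8 pathway (36% of clearance) is boosted to 1.7× activity: 0.36 × 1.7 = 0.612.
The CYP2C19 pathway (19% of clearance) is reduced to 0.41× activity: 0.19 × 0.41 = 0.0779.
The CYP1A2 pathway (31% of clearance) rises to 5.9× activity: 0.31 × 5.9 = 1.829.
Non-CYP routes (14%) are unchanged.
Relative clearance = 0.612 + 0.0779 + 1.829 + 0.14 = 2.6589.
Systemic exposure ∝ 1/CL: fold-change = 1 / 2.6589 = 0.376.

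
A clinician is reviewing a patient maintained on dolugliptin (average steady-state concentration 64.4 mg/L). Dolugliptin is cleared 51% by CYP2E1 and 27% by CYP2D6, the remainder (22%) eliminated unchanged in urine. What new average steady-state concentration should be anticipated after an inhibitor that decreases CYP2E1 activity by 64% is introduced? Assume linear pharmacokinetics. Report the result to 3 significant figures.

95.6 mg/L

The CYP2E1 pathway (51% of clearance) drops to 0.36× activity: 0.51 × 0.36 = 0.1836.
CYP2D6 (27%) and the residual 22% are unaffected.
New clearance relative to baseline: 0.1836 + 0.27 + 0.22 = 0.6736.
New average steady-state concentration = baseline ÷ relative clearance = 64.4 / 0.6736 = 95.6 mg/L.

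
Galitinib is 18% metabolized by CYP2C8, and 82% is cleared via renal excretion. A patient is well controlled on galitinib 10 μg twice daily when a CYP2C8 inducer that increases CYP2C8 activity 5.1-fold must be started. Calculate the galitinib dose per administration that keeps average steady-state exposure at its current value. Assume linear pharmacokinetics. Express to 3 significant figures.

The CYP2C8 pathway (18% of clearance) increases to 5.1× activity: 0.18 × 5.1 = 0.918.
The remaining 82% of clearance is unaffected.
CL_new/CL_old = 0.918 + 0.82 = 1.738.
Exposure is unchanged when dose changes in proportion to clearance. New dose = 10 μg × 1.738 = 17.4 μg.

17.4 μg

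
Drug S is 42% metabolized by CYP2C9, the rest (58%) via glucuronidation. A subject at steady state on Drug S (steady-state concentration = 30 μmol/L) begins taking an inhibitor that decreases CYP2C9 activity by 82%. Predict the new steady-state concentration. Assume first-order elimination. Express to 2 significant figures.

46 μmol/L

The CYP2C9 pathway (42% of clearance) falls to 0.18× activity: 0.42 × 0.18 = 0.0756.
The remaining 58% of clearance is unaffected.
CL_new/CL_old = 0.0756 + 0.58 = 0.6556.
New steady-state concentration = baseline ÷ relative clearance = 30 / 0.6556 = 46 μmol/L.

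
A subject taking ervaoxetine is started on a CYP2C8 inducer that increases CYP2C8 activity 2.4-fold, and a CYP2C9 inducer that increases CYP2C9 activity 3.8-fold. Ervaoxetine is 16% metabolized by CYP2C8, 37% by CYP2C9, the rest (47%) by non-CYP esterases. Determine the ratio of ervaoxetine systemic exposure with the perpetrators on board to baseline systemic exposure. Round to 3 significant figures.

0.442

CYP2C8: 0.16 × 2.4 = 0.384
CYP2C9: 0.37 × 3.8 = 1.406
Other: 0.47 (unchanged)
CL_new/CL_old = 0.384 + 1.406 + 0.47 = 2.26.
Net systemic exposure ratio = 1 / 2.26 = 0.442.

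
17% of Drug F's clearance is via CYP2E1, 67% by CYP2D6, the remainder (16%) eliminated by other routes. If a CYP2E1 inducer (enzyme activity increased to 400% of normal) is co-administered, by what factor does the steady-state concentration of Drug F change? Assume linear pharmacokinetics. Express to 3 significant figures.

The CYP2E1 pathway (17% of clearance) rises to 4× activity: 0.17 × 4 = 0.68.
CYP2D6 (67%) and the residual 16% are unaffected.
CL_new/CL_old = 0.68 + 0.67 + 0.16 = 1.51.
Steady-state concentration is inversely proportional to clearance, so the fold-change is 1 / 1.51 = 0.662.

0.662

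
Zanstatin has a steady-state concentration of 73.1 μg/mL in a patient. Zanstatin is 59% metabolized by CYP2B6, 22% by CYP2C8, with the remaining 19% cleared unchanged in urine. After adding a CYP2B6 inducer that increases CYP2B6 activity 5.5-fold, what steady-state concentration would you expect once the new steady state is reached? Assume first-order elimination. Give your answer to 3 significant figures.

CYP2B6: 0.59 × 5.5 = 3.245
CYP2C8: 0.22 (unchanged)
Other: 0.19 (unchanged)
Relative clearance = 3.245 + 0.22 + 0.19 = 3.655.
Steady-state concentration ∝ 1/CL, so new value = 73.1 / 3.655 = 20.0 μg/mL.

20.0 μg/mL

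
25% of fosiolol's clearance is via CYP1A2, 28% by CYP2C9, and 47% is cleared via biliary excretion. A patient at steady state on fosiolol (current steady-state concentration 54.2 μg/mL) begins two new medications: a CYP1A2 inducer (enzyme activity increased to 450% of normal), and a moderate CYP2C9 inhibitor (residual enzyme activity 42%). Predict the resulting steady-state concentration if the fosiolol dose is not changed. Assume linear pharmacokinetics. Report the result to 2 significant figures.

32 μg/mL

CYP1A2: 0.25 × 4.5 = 1.125
CYP2C9: 0.28 × 0.42 = 0.1176
Other: 0.47 (unchanged)
Relative clearance = 1.125 + 0.1176 + 0.47 = 1.7126.
Dividing the baseline by the relative clearance: 54.2 / 1.7126 = 32 μg/mL.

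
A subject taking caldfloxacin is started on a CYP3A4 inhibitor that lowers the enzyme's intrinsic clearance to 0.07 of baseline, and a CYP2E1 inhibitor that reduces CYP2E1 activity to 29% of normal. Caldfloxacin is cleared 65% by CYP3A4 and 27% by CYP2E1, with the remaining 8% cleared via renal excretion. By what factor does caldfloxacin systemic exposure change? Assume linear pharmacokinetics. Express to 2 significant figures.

The CYP3A4 pathway (65% of clearance) drops to 0.07× activity: 0.65 × 0.07 = 0.0455.
The CYP2E1 pathway (27% of clearance) is reduced to 0.29× activity: 0.27 × 0.29 = 0.0783.
Non-CYP routes (8%) are unchanged.
CL_new/CL_old = 0.0455 + 0.0783 + 0.08 = 0.2038.
Systemic exposure ∝ 1/CL: fold-change = 1 / 0.2038 = 4.9.

4.9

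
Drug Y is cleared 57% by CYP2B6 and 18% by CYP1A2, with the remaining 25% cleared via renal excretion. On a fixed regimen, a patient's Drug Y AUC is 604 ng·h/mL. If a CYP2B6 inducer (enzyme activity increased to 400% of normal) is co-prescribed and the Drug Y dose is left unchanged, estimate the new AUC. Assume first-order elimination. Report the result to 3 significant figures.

CYP2B6: 0.57 × 4 = 2.28
CYP1A2: 0.18 (unchanged)
Other: 0.25 (unchanged)
Relative clearance = 2.28 + 0.18 + 0.25 = 2.71.
New AUC = baseline ÷ relative clearance = 604 / 2.71 = 223 ng·h/mL.

223 ng·h/mL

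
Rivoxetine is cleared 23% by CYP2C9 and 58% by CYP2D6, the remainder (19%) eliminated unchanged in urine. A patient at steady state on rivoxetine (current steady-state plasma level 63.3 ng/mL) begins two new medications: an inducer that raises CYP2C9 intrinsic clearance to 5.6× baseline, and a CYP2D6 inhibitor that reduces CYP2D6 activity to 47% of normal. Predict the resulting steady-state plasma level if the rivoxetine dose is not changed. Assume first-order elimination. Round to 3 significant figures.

36.2 ng/mL

The CYP2C9 pathway (23% of clearance) increases to 5.6× activity: 0.23 × 5.6 = 1.288.
The CYP2D6 pathway (58% of clearance) drops to 0.47× activity: 0.58 × 0.47 = 0.2726.
Non-CYP routes (19%) are unchanged.
New clearance relative to baseline: 1.288 + 0.2726 + 0.19 = 1.7506.
New steady-state plasma level = 63.3 / 1.7506 = 36.2 ng/mL (concentration scales inversely with clearance).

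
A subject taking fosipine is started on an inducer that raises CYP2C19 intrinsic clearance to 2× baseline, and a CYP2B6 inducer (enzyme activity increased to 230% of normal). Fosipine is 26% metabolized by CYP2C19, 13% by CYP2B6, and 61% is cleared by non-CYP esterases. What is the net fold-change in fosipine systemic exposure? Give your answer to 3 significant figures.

CYP2C19: 0.26 × 2 = 0.52
CYP2B6: 0.13 × 2.3 = 0.299
Other: 0.61 (unchanged)
CL_new/CL_old = 0.52 + 0.299 + 0.61 = 1.429.
Systemic exposure ∝ 1/CL: fold-change = 1 / 1.429 = 0.700.

0.700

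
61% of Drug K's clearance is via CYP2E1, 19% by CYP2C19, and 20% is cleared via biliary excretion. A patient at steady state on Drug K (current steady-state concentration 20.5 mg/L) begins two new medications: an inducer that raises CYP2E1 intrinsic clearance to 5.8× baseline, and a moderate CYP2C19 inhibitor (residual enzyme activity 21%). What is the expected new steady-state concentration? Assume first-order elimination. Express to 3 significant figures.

The CYP2E1 pathway (61% of clearance) increases to 5.8× activity: 0.61 × 5.8 = 3.538.
The CYP2C19 pathway (19% of clearance) is reduced to 0.21× activity: 0.19 × 0.21 = 0.0399.
The remaining 20% of clearance is unaffected.
Relative clearance = 3.538 + 0.0399 + 0.2 = 3.7779.
Steady-state concentration ∝ 1/CL: new value = 20.5 / 3.7779 = 5.43 mg/L.

5.43 mg/L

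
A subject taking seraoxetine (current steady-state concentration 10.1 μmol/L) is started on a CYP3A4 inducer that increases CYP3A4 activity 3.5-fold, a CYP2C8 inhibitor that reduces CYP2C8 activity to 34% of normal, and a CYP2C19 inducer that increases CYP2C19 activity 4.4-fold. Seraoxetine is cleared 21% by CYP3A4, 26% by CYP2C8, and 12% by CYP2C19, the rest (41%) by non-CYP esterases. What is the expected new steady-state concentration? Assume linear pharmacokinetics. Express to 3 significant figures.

5.73 μmol/L

The CYP3A4 pathway (21% of clearance) is boosted to 3.5× activity: 0.21 × 3.5 = 0.735.
The CYP2C8 pathway (26% of clearance) falls to 0.34× activity: 0.26 × 0.34 = 0.0884.
The CYP2C19 pathway (12% of clearance) is boosted to 4.4× activity: 0.12 × 4.4 = 0.528.
The remaining 41% of clearance is unaffected.
CL_new/CL_old = 0.735 + 0.0884 + 0.528 + 0.41 = 1.7614.
Steady-state concentration ∝ 1/CL: new value = 10.1 / 1.7614 = 5.73 μmol/L.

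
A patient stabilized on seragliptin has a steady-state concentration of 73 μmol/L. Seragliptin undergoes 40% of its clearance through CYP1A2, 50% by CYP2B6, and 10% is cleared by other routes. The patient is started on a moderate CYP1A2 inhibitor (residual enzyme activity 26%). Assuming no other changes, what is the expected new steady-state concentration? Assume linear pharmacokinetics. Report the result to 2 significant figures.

1.0 × 10² μmol/L

The CYP1A2 pathway (40% of clearance) drops to 0.26× activity: 0.4 × 0.26 = 0.104.
CYP2B6 (50%) and the residual 10% are unaffected.
CL_new/CL_old = 0.104 + 0.5 + 0.1 = 0.704.
Steady-state concentration ∝ 1/CL, so new value = 73 / 0.704 = 1.0 × 10² μmol/L.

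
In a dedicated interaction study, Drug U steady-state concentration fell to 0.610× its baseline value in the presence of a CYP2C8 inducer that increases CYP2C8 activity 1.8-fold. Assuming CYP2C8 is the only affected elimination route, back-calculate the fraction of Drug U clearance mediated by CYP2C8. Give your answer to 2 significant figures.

0.80

CL'/CL = 1 / 0.610 = 1.639
1.8·fm + (1 − fm) = 1.639
fm = (1.639 − 1) / (1.8 − 1) = 0.80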